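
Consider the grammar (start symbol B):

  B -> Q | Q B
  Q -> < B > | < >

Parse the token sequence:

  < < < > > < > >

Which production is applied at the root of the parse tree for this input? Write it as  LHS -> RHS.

[B [Q < [B [Q < [B [Q < >]] >] [B [Q < >]]] >]]

B -> Q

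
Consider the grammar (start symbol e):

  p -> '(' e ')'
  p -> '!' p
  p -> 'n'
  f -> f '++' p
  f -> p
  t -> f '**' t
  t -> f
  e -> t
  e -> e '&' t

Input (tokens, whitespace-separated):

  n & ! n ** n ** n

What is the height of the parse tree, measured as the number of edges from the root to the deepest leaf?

6

[e [e [t [f [p n]]]] & [t [f [p ! [p n]]] ** [t [f [p n]] ** [t [f [p n]]]]]]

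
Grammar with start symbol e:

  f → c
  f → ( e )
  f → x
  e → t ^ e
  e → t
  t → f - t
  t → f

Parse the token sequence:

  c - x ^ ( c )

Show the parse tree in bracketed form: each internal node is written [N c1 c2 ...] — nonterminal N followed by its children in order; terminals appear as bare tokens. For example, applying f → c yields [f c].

[e [t [f c] - [t [f x]]] ^ [e [t [f ( [e [t [f c]]] )]]]]

e
t ^ e
f - t ^ e
c - t ^ e
c - f ^ e
c - x ^ e
c - x ^ t
c - x ^ f
c - x ^ ( e )
c - x ^ ( t )
c - x ^ ( f )
c - x ^ ( c )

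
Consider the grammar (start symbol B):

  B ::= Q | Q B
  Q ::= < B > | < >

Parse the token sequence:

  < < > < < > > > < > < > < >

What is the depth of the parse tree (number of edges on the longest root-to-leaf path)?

7

[B [Q < [B [Q < >] [B [Q < [B [Q < >]] >]]] >] [B [Q < >] [B [Q < >] [B [Q < >]]]]]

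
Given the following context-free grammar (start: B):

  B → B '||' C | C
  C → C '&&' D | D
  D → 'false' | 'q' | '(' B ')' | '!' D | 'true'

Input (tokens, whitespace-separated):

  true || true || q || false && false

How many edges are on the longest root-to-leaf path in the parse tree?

[B [B [B [B [C [D true]]] || [C [D true]]] || [C [D q]]] || [C [C [D false]] && [D false]]]

6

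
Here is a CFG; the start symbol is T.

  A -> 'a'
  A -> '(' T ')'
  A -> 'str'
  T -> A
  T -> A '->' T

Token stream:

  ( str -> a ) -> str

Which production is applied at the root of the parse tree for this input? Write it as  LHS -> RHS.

[T [A ( [T [A str] -> [T [A a]]] )] -> [T [A str]]]

T -> A '->' T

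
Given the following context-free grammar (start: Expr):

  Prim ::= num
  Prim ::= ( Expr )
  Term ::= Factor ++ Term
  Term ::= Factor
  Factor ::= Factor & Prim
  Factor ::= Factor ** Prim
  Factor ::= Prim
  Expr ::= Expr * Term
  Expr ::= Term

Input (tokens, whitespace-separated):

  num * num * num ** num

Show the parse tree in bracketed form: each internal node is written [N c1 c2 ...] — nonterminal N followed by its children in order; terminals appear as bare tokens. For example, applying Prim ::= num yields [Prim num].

[Expr [Expr [Expr [Term [Factor [Prim num]]]] * [Term [Factor [Prim num]]]] * [Term [Factor [Factor [Prim num]] ** [Prim num]]]]

Expr
Expr * Term
Expr * Term * Term
Term * Term * Term
Factor * Term * Term
Prim * Term * Term
num * Term * Term
num * Factor * Term
num * Prim * Term
num * num * Term
num * num * Factor
num * num * Factor ** Prim
num * num * Prim ** Prim
num * num * num ** Prim
num * num * num ** num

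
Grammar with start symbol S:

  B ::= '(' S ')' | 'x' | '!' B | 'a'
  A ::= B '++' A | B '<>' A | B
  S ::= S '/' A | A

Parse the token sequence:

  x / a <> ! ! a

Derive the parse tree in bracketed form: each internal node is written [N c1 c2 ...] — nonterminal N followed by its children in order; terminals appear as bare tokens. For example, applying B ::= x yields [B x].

[S [S [A [B x]]] / [A [B a] <> [A [B ! [B ! [B a]]]]]]

S
S / A
A / A
B / A
x / A
x / B <> A
x / a <> A
x / a <> B
x / a <> ! B
x / a <> ! ! B
x / a <> ! ! a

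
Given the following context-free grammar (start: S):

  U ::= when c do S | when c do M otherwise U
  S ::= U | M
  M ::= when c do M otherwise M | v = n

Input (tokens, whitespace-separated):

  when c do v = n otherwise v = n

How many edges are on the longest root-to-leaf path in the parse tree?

3

[S [M when c do [M v = n] otherwise [M v = n]]]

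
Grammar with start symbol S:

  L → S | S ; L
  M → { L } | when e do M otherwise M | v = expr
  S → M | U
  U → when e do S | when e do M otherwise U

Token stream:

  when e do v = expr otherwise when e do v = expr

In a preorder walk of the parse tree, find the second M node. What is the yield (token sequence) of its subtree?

v = expr

[S [U when e do [M v = expr] otherwise [U when e do [S [M v = expr]]]]]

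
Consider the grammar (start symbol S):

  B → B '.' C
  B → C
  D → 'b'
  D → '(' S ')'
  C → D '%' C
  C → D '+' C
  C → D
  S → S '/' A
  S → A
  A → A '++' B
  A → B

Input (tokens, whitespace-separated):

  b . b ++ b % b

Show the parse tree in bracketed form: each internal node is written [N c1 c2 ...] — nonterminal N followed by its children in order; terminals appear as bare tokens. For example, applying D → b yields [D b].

S
A
A ++ B
B ++ B
B . C ++ B
C . C ++ B
D . C ++ B
b . C ++ B
b . D ++ B
b . b ++ B
b . b ++ C
b . b ++ D % C
b . b ++ b % C
b . b ++ b % D
b . b ++ b % b

[S [A [A [B [B [C [D b]]] . [C [D b]]]] ++ [B [C [D b] % [C [D b]]]]]]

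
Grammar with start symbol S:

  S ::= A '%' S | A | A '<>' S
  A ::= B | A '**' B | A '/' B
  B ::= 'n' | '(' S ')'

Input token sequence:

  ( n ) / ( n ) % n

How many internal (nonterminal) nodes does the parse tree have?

14

[S [A [A [B ( [S [A [B n]]] )]] / [B ( [S [A [B n]]] )]] % [S [A [B n]]]]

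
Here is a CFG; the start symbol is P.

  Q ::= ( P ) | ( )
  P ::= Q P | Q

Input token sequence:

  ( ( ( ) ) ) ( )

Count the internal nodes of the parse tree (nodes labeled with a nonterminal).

8

[P [Q ( [P [Q ( [P [Q ( )]] )]] )] [P [Q ( )]]]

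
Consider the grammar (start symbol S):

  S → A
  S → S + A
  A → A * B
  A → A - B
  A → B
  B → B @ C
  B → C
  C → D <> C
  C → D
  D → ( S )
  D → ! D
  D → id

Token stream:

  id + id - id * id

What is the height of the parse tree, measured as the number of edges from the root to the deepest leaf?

7

[S [S [A [B [C [D id]]]]] + [A [A [A [B [C [D id]]]] - [B [C [D id]]]] * [B [C [D id]]]]]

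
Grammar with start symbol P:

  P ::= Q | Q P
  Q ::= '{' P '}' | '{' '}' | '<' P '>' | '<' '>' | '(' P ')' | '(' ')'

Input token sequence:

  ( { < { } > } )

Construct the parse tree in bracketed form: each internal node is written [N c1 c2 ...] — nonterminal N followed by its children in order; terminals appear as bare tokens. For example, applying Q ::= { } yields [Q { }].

[P [Q ( [P [Q { [P [Q < [P [Q { }]] >]] }]] )]]

P
Q
( P )
( Q )
( { P } )
( { Q } )
( { < P > } )
( { < Q > } )
( { < { } > } )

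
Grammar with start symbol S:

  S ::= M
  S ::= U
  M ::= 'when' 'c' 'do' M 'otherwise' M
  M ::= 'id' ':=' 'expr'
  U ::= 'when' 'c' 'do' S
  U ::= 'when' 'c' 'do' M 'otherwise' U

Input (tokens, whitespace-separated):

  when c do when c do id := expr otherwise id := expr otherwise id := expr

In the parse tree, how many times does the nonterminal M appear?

[S [M when c do [M when c do [M id := expr] otherwise [M id := expr]] otherwise [M id := expr]]]

5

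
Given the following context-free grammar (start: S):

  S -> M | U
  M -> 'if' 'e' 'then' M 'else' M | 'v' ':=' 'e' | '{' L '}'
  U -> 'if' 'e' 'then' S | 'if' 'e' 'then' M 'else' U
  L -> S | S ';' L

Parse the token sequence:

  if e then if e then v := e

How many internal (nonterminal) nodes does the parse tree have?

6

[S [U if e then [S [U if e then [S [M v := e]]]]]]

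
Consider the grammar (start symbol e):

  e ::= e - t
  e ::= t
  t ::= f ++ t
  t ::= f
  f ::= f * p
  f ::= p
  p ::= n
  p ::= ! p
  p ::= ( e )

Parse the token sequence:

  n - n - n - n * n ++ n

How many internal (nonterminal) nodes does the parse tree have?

21

[e [e [e [e [t [f [p n]]]] - [t [f [p n]]]] - [t [f [p n]]]] - [t [f [f [p n]] * [p n]] ++ [t [f [p n]]]]]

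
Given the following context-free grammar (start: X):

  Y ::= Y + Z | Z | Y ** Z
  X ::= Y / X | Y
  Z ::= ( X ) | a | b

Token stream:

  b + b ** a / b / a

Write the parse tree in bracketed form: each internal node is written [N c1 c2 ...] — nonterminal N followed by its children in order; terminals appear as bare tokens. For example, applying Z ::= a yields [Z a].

[X [Y [Y [Y [Z b]] + [Z b]] ** [Z a]] / [X [Y [Z b]] / [X [Y [Z a]]]]]

X
Y / X
Y ** Z / X
Y + Z ** Z / X
Z + Z ** Z / X
b + Z ** Z / X
b + b ** Z / X
b + b ** a / X
b + b ** a / Y / X
b + b ** a / Z / X
b + b ** a / b / X
b + b ** a / b / Y
b + b ** a / b / Z
b + b ** a / b / a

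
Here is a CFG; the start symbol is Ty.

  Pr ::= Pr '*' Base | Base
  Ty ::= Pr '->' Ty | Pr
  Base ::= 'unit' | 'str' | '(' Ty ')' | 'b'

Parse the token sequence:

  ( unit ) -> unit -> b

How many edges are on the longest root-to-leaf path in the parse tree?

[Ty [Pr [Base ( [Ty [Pr [Base unit]]] )]] -> [Ty [Pr [Base unit]] -> [Ty [Pr [Base b]]]]]

6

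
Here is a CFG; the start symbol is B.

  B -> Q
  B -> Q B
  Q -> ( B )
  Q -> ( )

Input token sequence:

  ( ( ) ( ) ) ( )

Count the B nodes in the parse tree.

[B [Q ( [B [Q ( )] [B [Q ( )]]] )] [B [Q ( )]]]

4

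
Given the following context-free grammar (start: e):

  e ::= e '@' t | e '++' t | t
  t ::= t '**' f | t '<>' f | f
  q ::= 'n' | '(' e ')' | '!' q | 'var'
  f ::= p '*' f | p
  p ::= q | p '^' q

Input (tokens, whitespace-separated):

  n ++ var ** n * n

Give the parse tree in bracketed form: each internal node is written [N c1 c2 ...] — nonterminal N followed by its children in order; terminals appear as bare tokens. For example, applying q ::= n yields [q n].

e
e ++ t
t ++ t
f ++ t
p ++ t
q ++ t
n ++ t
n ++ t ** f
n ++ f ** f
n ++ p ** f
n ++ q ** f
n ++ var ** f
n ++ var ** p * f
n ++ var ** q * f
n ++ var ** n * f
n ++ var ** n * p
n ++ var ** n * q
n ++ var ** n * n

[e [e [t [f [p [q n]]]]] ++ [t [t [f [p [q var]]]] ** [f [p [q n]] * [f [p [q n]]]]]]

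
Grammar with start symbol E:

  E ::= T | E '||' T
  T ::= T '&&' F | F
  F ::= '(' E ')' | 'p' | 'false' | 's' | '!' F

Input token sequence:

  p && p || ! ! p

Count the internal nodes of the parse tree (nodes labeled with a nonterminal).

10

[E [E [T [T [F p]] && [F p]]] || [T [F ! [F ! [F p]]]]]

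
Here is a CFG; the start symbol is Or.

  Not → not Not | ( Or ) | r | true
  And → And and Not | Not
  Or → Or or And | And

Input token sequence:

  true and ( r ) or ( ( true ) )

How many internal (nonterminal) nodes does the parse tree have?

[Or [Or [And [And [Not true]] and [Not ( [Or [And [Not r]]] )]]] or [And [Not ( [Or [And [Not ( [Or [And [Not true]]] )]]] )]]]

17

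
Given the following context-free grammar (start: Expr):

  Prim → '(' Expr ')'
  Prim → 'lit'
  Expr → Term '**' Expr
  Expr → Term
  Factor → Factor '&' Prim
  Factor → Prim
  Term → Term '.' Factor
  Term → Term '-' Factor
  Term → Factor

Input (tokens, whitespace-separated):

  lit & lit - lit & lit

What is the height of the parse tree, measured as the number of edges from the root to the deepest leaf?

6

[Expr [Term [Term [Factor [Factor [Prim lit]] & [Prim lit]]] - [Factor [Factor [Prim lit]] & [Prim lit]]]]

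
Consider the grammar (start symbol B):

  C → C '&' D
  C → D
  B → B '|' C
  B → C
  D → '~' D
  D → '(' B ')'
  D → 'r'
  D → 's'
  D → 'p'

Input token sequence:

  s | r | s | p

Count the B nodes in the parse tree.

[B [B [B [B [C [D s]]] | [C [D r]]] | [C [D s]]] | [C [D p]]]

4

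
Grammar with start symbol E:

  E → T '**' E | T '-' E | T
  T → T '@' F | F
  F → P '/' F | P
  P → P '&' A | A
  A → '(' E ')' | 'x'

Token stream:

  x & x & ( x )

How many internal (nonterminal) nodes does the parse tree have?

14

[E [T [F [P [P [P [A x]] & [A x]] & [A ( [E [T [F [P [A x]]]]] )]]]]]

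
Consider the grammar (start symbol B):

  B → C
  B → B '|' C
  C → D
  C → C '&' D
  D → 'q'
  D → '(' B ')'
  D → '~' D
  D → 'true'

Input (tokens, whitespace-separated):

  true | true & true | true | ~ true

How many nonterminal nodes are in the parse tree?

15

[B [B [B [B [C [D true]]] | [C [C [D true]] & [D true]]] | [C [D true]]] | [C [D ~ [D true]]]]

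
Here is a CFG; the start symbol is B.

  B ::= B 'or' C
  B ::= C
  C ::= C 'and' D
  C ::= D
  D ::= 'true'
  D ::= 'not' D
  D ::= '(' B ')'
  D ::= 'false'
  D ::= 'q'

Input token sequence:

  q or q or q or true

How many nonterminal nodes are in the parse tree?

12

[B [B [B [B [C [D q]]] or [C [D q]]] or [C [D q]]] or [C [D true]]]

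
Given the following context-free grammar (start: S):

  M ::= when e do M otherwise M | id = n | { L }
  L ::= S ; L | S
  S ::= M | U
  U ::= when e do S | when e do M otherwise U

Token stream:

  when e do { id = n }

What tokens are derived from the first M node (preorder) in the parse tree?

[S [U when e do [S [M { [L [S [M id = n]]] }]]]]

{ id = n }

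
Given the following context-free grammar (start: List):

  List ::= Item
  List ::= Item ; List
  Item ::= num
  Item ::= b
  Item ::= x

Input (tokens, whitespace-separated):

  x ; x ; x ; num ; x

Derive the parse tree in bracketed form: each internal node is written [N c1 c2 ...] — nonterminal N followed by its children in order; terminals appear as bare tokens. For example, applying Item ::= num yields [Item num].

[List [Item x] ; [List [Item x] ; [List [Item x] ; [List [Item num] ; [List [Item x]]]]]]

List
Item ; List
x ; List
x ; Item ; List
x ; x ; List
x ; x ; Item ; List
x ; x ; x ; List
x ; x ; x ; Item ; List
x ; x ; x ; num ; List
x ; x ; x ; num ; Item
x ; x ; x ; num ; x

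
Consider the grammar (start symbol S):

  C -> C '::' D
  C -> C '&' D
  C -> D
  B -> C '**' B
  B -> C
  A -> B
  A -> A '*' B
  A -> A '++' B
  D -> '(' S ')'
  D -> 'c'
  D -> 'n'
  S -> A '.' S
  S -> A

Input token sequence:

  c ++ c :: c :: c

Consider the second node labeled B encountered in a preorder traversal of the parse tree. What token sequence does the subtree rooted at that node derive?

[S [A [A [B [C [D c]]]] ++ [B [C [C [C [D c]] :: [D c]] :: [D c]]]]]

c :: c :: c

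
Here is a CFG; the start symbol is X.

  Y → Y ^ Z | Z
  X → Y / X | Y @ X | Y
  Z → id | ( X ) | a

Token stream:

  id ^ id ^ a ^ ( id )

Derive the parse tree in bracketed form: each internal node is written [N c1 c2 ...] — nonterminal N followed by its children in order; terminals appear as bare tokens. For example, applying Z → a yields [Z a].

X
Y
Y ^ Z
Y ^ Z ^ Z
Y ^ Z ^ Z ^ Z
Z ^ Z ^ Z ^ Z
id ^ Z ^ Z ^ Z
id ^ id ^ Z ^ Z
id ^ id ^ a ^ Z
id ^ id ^ a ^ ( X )
id ^ id ^ a ^ ( Y )
id ^ id ^ a ^ ( Z )
id ^ id ^ a ^ ( id )

[X [Y [Y [Y [Y [Z id]] ^ [Z id]] ^ [Z a]] ^ [Z ( [X [Y [Z id]]] )]]]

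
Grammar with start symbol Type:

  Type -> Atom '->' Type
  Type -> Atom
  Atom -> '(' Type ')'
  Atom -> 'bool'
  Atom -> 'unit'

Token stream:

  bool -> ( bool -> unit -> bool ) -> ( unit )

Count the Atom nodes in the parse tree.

[Type [Atom bool] -> [Type [Atom ( [Type [Atom bool] -> [Type [Atom unit] -> [Type [Atom bool]]]] )] -> [Type [Atom ( [Type [Atom unit]] )]]]]

7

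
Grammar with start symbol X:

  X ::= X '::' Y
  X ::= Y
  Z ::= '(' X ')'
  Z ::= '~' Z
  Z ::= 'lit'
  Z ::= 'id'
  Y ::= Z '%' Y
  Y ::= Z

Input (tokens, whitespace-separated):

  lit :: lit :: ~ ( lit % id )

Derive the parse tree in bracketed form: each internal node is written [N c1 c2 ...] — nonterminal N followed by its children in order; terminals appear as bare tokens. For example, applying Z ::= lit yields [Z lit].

[X [X [X [Y [Z lit]]] :: [Y [Z lit]]] :: [Y [Z ~ [Z ( [X [Y [Z lit] % [Y [Z id]]]] )]]]]

X
X :: Y
X :: Y :: Y
Y :: Y :: Y
Z :: Y :: Y
lit :: Y :: Y
lit :: Z :: Y
lit :: lit :: Y
lit :: lit :: Z
lit :: lit :: ~ Z
lit :: lit :: ~ ( X )
lit :: lit :: ~ ( Y )
lit :: lit :: ~ ( Z % Y )
lit :: lit :: ~ ( lit % Y )
lit :: lit :: ~ ( lit % Z )
lit :: lit :: ~ ( lit % id )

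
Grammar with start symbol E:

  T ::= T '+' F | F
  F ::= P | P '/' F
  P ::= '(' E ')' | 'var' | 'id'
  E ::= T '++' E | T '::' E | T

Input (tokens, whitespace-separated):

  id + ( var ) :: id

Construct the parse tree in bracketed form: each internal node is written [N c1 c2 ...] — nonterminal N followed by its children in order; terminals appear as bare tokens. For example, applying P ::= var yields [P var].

E
T :: E
T + F :: E
F + F :: E
P + F :: E
id + F :: E
id + P :: E
id + ( E ) :: E
id + ( T ) :: E
id + ( F ) :: E
id + ( P ) :: E
id + ( var ) :: E
id + ( var ) :: T
id + ( var ) :: F
id + ( var ) :: P
id + ( var ) :: id

[E [T [T [F [P id]]] + [F [P ( [E [T [F [P var]]]] )]]] :: [E [T [F [P id]]]]]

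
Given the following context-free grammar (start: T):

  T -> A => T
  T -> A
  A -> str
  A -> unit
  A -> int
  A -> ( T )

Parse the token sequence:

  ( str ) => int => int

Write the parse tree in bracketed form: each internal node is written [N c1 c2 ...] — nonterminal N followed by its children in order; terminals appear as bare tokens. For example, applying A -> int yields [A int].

[T [A ( [T [A str]] )] => [T [A int] => [T [A int]]]]

T
A => T
( T ) => T
( A ) => T
( str ) => T
( str ) => A => T
( str ) => int => T
( str ) => int => A
( str ) => int => int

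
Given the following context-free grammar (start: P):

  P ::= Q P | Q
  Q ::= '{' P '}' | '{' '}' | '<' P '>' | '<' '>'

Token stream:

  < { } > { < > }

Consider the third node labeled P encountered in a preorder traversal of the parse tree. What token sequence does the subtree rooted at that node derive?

{ < > }

[P [Q < [P [Q { }]] >] [P [Q { [P [Q < >]] }]]]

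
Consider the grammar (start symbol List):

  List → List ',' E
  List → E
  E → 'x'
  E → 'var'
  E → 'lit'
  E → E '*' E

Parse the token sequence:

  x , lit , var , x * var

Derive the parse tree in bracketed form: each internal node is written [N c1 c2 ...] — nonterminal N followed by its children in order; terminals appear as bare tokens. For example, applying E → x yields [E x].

List
List , E
List , E , E
List , E , E , E
E , E , E , E
x , E , E , E
x , lit , E , E
x , lit , var , E
x , lit , var , E * E
x , lit , var , x * E
x , lit , var , x * var

[List [List [List [List [E x]] , [E lit]] , [E var]] , [E [E x] * [E var]]]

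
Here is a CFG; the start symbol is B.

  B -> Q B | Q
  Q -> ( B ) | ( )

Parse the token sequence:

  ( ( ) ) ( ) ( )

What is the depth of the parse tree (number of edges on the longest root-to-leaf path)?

4

[B [Q ( [B [Q ( )]] )] [B [Q ( )] [B [Q ( )]]]]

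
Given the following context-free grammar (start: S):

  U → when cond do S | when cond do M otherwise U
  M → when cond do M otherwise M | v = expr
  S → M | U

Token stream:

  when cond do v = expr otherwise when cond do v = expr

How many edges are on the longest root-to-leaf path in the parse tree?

[S [U when cond do [M v = expr] otherwise [U when cond do [S [M v = expr]]]]]

5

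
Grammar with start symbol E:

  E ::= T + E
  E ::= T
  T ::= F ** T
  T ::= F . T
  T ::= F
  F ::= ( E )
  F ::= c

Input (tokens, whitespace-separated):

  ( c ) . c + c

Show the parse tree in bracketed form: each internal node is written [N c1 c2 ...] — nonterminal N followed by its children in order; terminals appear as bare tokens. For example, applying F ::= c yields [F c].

E
T + E
F . T + E
( E ) . T + E
( T ) . T + E
( F ) . T + E
( c ) . T + E
( c ) . F + E
( c ) . c + E
( c ) . c + T
( c ) . c + F
( c ) . c + c

[E [T [F ( [E [T [F c]]] )] . [T [F c]]] + [E [T [F c]]]]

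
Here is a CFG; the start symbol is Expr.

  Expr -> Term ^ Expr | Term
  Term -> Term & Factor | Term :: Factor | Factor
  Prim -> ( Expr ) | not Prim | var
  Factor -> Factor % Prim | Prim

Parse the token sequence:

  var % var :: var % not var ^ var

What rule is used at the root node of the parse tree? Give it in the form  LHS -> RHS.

Expr -> Term ^ Expr

[Expr [Term [Term [Factor [Factor [Prim var]] % [Prim var]]] :: [Factor [Factor [Prim var]] % [Prim not [Prim var]]]] ^ [Expr [Term [Factor [Prim var]]]]]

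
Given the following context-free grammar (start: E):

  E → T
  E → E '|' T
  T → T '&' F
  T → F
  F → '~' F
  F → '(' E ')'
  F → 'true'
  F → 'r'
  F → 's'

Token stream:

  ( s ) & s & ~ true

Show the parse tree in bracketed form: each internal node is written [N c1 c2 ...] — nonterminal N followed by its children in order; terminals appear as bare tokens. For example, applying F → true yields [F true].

E
T
T & F
T & F & F
F & F & F
( E ) & F & F
( T ) & F & F
( F ) & F & F
( s ) & F & F
( s ) & s & F
( s ) & s & ~ F
( s ) & s & ~ true

[E [T [T [T [F ( [E [T [F s]]] )]] & [F s]] & [F ~ [F true]]]]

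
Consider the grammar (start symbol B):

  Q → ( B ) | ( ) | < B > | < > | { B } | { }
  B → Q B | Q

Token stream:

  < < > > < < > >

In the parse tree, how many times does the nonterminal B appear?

[B [Q < [B [Q < >]] >] [B [Q < [B [Q < >]] >]]]

4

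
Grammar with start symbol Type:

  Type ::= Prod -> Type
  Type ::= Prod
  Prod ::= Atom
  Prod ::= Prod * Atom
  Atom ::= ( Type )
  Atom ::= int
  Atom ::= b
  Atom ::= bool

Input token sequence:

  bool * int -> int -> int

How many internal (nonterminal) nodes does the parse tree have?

11

[Type [Prod [Prod [Atom bool]] * [Atom int]] -> [Type [Prod [Atom int]] -> [Type [Prod [Atom int]]]]]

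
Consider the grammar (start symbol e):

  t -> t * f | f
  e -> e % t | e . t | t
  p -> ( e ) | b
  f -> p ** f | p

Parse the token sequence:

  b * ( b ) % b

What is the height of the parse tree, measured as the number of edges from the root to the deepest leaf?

[e [e [t [t [f [p b]]] * [f [p ( [e [t [f [p b]]]] )]]]] % [t [f [p b]]]]

9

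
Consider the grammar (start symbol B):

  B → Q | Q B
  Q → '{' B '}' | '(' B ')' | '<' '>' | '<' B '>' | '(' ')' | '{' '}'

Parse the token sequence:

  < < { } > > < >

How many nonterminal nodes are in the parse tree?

[B [Q < [B [Q < [B [Q { }]] >]] >] [B [Q < >]]]

8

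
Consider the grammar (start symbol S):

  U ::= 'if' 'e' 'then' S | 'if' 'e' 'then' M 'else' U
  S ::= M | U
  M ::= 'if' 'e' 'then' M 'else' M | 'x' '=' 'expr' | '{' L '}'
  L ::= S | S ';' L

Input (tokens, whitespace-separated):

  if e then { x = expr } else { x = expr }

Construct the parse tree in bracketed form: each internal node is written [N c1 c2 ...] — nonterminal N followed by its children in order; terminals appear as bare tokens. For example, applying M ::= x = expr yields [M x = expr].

S
M
if e then M else M
if e then { L } else M
if e then { S } else M
if e then { M } else M
if e then { x = expr } else M
if e then { x = expr } else { L }
if e then { x = expr } else { S }
if e then { x = expr } else { M }
if e then { x = expr } else { x = expr }

[S [M if e then [M { [L [S [M x = expr]]] }] else [M { [L [S [M x = expr]]] }]]]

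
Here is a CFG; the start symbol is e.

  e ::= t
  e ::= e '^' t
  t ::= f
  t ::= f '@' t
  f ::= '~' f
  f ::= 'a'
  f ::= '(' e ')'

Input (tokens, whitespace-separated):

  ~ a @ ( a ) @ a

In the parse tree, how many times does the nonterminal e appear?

[e [t [f ~ [f a]] @ [t [f ( [e [t [f a]]] )] @ [t [f a]]]]]

2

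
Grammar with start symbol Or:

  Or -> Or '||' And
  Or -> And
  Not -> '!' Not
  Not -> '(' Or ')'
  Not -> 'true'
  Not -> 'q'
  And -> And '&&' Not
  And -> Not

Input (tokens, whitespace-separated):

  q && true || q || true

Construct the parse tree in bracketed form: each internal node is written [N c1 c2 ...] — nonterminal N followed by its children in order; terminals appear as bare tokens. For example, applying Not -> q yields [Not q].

[Or [Or [Or [And [And [Not q]] && [Not true]]] || [And [Not q]]] || [And [Not true]]]

Or
Or || And
Or || And || And
And || And || And
And && Not || And || And
Not && Not || And || And
q && Not || And || And
q && true || And || And
q && true || Not || And
q && true || q || And
q && true || q || Not
q && true || q || true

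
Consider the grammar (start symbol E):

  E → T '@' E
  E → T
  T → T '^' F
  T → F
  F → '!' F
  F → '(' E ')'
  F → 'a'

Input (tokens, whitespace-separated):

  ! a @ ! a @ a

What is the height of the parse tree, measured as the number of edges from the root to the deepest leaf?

[E [T [F ! [F a]]] @ [E [T [F ! [F a]]] @ [E [T [F a]]]]]

5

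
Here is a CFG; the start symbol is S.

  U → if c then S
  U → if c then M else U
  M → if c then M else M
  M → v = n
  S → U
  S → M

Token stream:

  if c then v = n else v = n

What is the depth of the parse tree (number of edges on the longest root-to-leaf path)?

[S [M if c then [M v = n] else [M v = n]]]

3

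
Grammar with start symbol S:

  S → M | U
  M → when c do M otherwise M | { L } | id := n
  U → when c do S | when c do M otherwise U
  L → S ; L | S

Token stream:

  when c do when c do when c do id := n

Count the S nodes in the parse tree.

4

[S [U when c do [S [U when c do [S [U when c do [S [M id := n]]]]]]]]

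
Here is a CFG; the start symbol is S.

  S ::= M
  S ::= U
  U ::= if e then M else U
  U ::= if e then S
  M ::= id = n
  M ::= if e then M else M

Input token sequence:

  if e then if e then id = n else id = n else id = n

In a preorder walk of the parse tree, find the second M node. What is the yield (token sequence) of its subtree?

[S [M if e then [M if e then [M id = n] else [M id = n]] else [M id = n]]]

if e then id = n else id = n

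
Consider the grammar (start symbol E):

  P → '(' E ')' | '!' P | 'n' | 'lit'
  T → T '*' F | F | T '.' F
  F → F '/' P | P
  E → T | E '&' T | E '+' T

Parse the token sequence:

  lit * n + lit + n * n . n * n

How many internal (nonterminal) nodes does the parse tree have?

24

[E [E [E [T [T [F [P lit]]] * [F [P n]]]] + [T [F [P lit]]]] + [T [T [T [T [F [P n]]] * [F [P n]]] . [F [P n]]] * [F [P n]]]]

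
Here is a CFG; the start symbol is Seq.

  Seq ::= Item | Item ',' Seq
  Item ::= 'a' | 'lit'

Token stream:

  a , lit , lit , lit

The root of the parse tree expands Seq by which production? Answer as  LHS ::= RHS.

Seq ::= Item ',' Seq

[Seq [Item a] , [Seq [Item lit] , [Seq [Item lit] , [Seq [Item lit]]]]]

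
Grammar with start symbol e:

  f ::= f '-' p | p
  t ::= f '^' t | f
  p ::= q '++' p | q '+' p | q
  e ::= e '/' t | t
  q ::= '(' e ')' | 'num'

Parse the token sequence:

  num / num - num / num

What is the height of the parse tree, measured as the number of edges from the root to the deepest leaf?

7

[e [e [e [t [f [p [q num]]]]] / [t [f [f [p [q num]]] - [p [q num]]]]] / [t [f [p [q num]]]]]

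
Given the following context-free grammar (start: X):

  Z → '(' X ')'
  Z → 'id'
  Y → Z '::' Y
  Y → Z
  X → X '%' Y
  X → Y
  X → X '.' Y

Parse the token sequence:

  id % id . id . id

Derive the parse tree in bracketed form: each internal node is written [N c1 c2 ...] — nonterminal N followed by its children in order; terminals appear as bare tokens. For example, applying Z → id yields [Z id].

[X [X [X [X [Y [Z id]]] % [Y [Z id]]] . [Y [Z id]]] . [Y [Z id]]]

X
X . Y
X . Y . Y
X % Y . Y . Y
Y % Y . Y . Y
Z % Y . Y . Y
id % Y . Y . Y
id % Z . Y . Y
id % id . Y . Y
id % id . Z . Y
id % id . id . Y
id % id . id . Z
id % id . id . id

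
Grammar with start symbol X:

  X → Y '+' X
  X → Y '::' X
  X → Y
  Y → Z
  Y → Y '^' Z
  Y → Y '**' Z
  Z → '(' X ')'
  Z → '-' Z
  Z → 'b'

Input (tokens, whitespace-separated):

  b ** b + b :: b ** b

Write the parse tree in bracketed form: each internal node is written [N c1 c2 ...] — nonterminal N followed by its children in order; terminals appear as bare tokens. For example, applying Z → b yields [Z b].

X
Y + X
Y ** Z + X
Z ** Z + X
b ** Z + X
b ** b + X
b ** b + Y :: X
b ** b + Z :: X
b ** b + b :: X
b ** b + b :: Y
b ** b + b :: Y ** Z
b ** b + b :: Z ** Z
b ** b + b :: b ** Z
b ** b + b :: b ** b

[X [Y [Y [Z b]] ** [Z b]] + [X [Y [Z b]] :: [X [Y [Y [Z b]] ** [Z b]]]]]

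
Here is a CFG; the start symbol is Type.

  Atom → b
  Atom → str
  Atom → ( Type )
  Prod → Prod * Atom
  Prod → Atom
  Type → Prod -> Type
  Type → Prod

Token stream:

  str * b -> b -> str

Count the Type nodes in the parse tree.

[Type [Prod [Prod [Atom str]] * [Atom b]] -> [Type [Prod [Atom b]] -> [Type [Prod [Atom str]]]]]

3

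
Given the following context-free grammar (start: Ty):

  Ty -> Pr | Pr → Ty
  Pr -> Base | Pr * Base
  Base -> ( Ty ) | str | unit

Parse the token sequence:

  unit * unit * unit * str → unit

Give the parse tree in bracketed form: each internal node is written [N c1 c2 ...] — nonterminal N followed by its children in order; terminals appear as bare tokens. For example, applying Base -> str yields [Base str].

Ty
Pr → Ty
Pr * Base → Ty
Pr * Base * Base → Ty
Pr * Base * Base * Base → Ty
Base * Base * Base * Base → Ty
unit * Base * Base * Base → Ty
unit * unit * Base * Base → Ty
unit * unit * unit * Base → Ty
unit * unit * unit * str → Ty
unit * unit * unit * str → Pr
unit * unit * unit * str → Base
unit * unit * unit * str → unit

[Ty [Pr [Pr [Pr [Pr [Base unit]] * [Base unit]] * [Base unit]] * [Base str]] → [Ty [Pr [Base unit]]]]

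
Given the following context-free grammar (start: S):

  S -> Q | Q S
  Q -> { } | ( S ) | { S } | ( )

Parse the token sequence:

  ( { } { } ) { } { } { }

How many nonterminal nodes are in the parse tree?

[S [Q ( [S [Q { }] [S [Q { }]]] )] [S [Q { }] [S [Q { }] [S [Q { }]]]]]

12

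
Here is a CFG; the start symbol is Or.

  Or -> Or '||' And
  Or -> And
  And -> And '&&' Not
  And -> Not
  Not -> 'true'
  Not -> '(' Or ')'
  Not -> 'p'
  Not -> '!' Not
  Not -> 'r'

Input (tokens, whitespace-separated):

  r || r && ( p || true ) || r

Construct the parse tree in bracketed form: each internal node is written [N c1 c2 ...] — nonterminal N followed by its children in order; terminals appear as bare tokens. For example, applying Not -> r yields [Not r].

Or
Or || And
Or || And || And
And || And || And
Not || And || And
r || And || And
r || And && Not || And
r || Not && Not || And
r || r && Not || And
r || r && ( Or ) || And
r || r && ( Or || And ) || And
r || r && ( And || And ) || And
r || r && ( Not || And ) || And
r || r && ( p || And ) || And
r || r && ( p || Not ) || And
r || r && ( p || true ) || And
r || r && ( p || true ) || Not
r || r && ( p || true ) || r

[Or [Or [Or [And [Not r]]] || [And [And [Not r]] && [Not ( [Or [Or [And [Not p]]] || [And [Not true]]] )]]] || [And [Not r]]]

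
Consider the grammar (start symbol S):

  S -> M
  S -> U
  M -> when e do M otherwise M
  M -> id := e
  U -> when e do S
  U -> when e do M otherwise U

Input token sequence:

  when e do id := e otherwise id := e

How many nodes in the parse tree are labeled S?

1

[S [M when e do [M id := e] otherwise [M id := e]]]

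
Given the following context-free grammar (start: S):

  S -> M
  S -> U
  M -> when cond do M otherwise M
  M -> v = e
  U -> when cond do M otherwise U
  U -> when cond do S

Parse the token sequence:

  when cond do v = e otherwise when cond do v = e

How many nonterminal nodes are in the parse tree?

[S [U when cond do [M v = e] otherwise [U when cond do [S [M v = e]]]]]

6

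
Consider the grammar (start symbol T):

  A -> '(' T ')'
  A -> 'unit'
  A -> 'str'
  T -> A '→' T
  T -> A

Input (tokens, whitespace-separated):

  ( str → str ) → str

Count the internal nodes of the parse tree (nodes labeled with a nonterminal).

8

[T [A ( [T [A str] → [T [A str]]] )] → [T [A str]]]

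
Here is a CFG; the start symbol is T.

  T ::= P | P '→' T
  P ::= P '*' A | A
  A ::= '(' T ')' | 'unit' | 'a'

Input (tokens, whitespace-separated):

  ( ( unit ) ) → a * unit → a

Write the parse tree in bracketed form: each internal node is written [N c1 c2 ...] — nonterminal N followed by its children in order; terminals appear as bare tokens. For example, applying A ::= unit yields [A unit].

[T [P [A ( [T [P [A ( [T [P [A unit]]] )]]] )]] → [T [P [P [A a]] * [A unit]] → [T [P [A a]]]]]

T
P → T
A → T
( T ) → T
( P ) → T
( A ) → T
( ( T ) ) → T
( ( P ) ) → T
( ( A ) ) → T
( ( unit ) ) → T
( ( unit ) ) → P → T
( ( unit ) ) → P * A → T
( ( unit ) ) → A * A → T
( ( unit ) ) → a * A → T
( ( unit ) ) → a * unit → T
( ( unit ) ) → a * unit → P
( ( unit ) ) → a * unit → A
( ( unit ) ) → a * unit → a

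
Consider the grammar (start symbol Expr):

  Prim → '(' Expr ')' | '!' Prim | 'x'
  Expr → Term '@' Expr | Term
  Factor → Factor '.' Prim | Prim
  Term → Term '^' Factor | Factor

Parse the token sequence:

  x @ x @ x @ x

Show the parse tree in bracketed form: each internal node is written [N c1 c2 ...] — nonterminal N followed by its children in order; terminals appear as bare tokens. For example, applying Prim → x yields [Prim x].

[Expr [Term [Factor [Prim x]]] @ [Expr [Term [Factor [Prim x]]] @ [Expr [Term [Factor [Prim x]]] @ [Expr [Term [Factor [Prim x]]]]]]]

Expr
Term @ Expr
Factor @ Expr
Prim @ Expr
x @ Expr
x @ Term @ Expr
x @ Factor @ Expr
x @ Prim @ Expr
x @ x @ Expr
x @ x @ Term @ Expr
x @ x @ Factor @ Expr
x @ x @ Prim @ Expr
x @ x @ x @ Expr
x @ x @ x @ Term
x @ x @ x @ Factor
x @ x @ x @ Prim
x @ x @ x @ x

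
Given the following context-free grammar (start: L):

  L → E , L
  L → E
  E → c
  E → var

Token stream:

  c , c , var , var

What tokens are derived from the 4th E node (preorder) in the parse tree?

[L [E c] , [L [E c] , [L [E var] , [L [E var]]]]]

var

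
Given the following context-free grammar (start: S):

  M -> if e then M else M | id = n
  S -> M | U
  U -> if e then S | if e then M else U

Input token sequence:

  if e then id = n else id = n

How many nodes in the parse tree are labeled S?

[S [M if e then [M id = n] else [M id = n]]]

1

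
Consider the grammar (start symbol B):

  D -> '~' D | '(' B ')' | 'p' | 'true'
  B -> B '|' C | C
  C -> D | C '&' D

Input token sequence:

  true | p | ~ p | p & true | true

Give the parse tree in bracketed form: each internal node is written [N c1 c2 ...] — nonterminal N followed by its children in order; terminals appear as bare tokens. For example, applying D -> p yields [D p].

[B [B [B [B [B [C [D true]]] | [C [D p]]] | [C [D ~ [D p]]]] | [C [C [D p]] & [D true]]] | [C [D true]]]

B
B | C
B | C | C
B | C | C | C
B | C | C | C | C
C | C | C | C | C
D | C | C | C | C
true | C | C | C | C
true | D | C | C | C
true | p | C | C | C
true | p | D | C | C
true | p | ~ D | C | C
true | p | ~ p | C | C
true | p | ~ p | C & D | C
true | p | ~ p | D & D | C
true | p | ~ p | p & D | C
true | p | ~ p | p & true | C
true | p | ~ p | p & true | D
true | p | ~ p | p & true | true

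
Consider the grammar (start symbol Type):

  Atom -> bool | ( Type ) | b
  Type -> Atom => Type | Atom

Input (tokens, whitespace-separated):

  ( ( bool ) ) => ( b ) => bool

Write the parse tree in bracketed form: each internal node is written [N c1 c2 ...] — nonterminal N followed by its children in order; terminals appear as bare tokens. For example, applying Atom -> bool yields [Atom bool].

[Type [Atom ( [Type [Atom ( [Type [Atom bool]] )]] )] => [Type [Atom ( [Type [Atom b]] )] => [Type [Atom bool]]]]

Type
Atom => Type
( Type ) => Type
( Atom ) => Type
( ( Type ) ) => Type
( ( Atom ) ) => Type
( ( bool ) ) => Type
( ( bool ) ) => Atom => Type
( ( bool ) ) => ( Type ) => Type
( ( bool ) ) => ( Atom ) => Type
( ( bool ) ) => ( b ) => Type
( ( bool ) ) => ( b ) => Atom
( ( bool ) ) => ( b ) => bool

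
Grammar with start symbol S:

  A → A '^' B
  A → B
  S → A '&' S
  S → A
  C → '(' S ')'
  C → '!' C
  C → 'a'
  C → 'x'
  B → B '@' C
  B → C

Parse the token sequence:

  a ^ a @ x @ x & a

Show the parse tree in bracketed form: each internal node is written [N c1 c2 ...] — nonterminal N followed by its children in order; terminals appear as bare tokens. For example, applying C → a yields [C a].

[S [A [A [B [C a]]] ^ [B [B [B [C a]] @ [C x]] @ [C x]]] & [S [A [B [C a]]]]]

S
A & S
A ^ B & S
B ^ B & S
C ^ B & S
a ^ B & S
a ^ B @ C & S
a ^ B @ C @ C & S
a ^ C @ C @ C & S
a ^ a @ C @ C & S
a ^ a @ x @ C & S
a ^ a @ x @ x & S
a ^ a @ x @ x & A
a ^ a @ x @ x & B
a ^ a @ x @ x & C
a ^ a @ x @ x & a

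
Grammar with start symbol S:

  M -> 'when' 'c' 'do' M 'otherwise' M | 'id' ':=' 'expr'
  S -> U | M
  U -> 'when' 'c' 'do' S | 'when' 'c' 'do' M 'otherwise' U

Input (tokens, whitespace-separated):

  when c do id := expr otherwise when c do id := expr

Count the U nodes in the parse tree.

[S [U when c do [M id := expr] otherwise [U when c do [S [M id := expr]]]]]

2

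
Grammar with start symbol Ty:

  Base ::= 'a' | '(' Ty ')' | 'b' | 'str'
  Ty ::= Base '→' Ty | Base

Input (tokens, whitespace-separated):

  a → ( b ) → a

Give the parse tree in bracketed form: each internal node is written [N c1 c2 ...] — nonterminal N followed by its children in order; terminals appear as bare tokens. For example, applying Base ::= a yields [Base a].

[Ty [Base a] → [Ty [Base ( [Ty [Base b]] )] → [Ty [Base a]]]]

Ty
Base → Ty
a → Ty
a → Base → Ty
a → ( Ty ) → Ty
a → ( Base ) → Ty
a → ( b ) → Ty
a → ( b ) → Base
a → ( b ) → a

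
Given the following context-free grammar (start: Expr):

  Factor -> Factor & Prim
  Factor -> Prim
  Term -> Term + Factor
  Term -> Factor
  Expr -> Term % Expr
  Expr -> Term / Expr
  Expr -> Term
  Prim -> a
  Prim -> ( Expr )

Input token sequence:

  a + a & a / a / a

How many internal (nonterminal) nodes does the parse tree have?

[Expr [Term [Term [Factor [Prim a]]] + [Factor [Factor [Prim a]] & [Prim a]]] / [Expr [Term [Factor [Prim a]]] / [Expr [Term [Factor [Prim a]]]]]]

17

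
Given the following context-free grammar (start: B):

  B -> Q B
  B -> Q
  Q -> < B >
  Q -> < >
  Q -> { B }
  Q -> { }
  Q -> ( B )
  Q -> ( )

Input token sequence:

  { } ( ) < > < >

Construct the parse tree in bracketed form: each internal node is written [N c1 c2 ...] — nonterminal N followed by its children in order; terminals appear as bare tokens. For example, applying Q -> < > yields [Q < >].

[B [Q { }] [B [Q ( )] [B [Q < >] [B [Q < >]]]]]

B
Q B
{ } B
{ } Q B
{ } ( ) B
{ } ( ) Q B
{ } ( ) < > B
{ } ( ) < > Q
{ } ( ) < > < >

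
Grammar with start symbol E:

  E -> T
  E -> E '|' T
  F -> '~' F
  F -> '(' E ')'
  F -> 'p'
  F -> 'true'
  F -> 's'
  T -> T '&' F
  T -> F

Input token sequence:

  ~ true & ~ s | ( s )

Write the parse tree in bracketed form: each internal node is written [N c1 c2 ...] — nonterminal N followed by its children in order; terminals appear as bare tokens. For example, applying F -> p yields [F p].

[E [E [T [T [F ~ [F true]]] & [F ~ [F s]]]] | [T [F ( [E [T [F s]]] )]]]

E
E | T
T | T
T & F | T
F & F | T
~ F & F | T
~ true & F | T
~ true & ~ F | T
~ true & ~ s | T
~ true & ~ s | F
~ true & ~ s | ( E )
~ true & ~ s | ( T )
~ true & ~ s | ( F )
~ true & ~ s | ( s )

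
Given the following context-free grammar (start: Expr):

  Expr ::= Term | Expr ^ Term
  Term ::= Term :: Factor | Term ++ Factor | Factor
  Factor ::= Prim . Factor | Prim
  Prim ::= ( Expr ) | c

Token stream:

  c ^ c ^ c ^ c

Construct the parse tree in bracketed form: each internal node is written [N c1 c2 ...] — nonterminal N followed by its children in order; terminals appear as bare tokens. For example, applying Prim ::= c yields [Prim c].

Expr
Expr ^ Term
Expr ^ Term ^ Term
Expr ^ Term ^ Term ^ Term
Term ^ Term ^ Term ^ Term
Factor ^ Term ^ Term ^ Term
Prim ^ Term ^ Term ^ Term
c ^ Term ^ Term ^ Term
c ^ Factor ^ Term ^ Term
c ^ Prim ^ Term ^ Term
c ^ c ^ Term ^ Term
c ^ c ^ Factor ^ Term
c ^ c ^ Prim ^ Term
c ^ c ^ c ^ Term
c ^ c ^ c ^ Factor
c ^ c ^ c ^ Prim
c ^ c ^ c ^ c

[Expr [Expr [Expr [Expr [Term [Factor [Prim c]]]] ^ [Term [Factor [Prim c]]]] ^ [Term [Factor [Prim c]]]] ^ [Term [Factor [Prim c]]]]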